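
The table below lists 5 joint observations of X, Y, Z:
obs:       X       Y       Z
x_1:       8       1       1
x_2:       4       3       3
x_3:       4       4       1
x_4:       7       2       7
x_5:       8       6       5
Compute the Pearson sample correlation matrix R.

Step 1 — column means:
  mean(X) = (8 + 4 + 4 + 7 + 8) / 5 = 31/5 = 6.2
  mean(Y) = (1 + 3 + 4 + 2 + 6) / 5 = 16/5 = 3.2
  mean(Z) = (1 + 3 + 1 + 7 + 5) / 5 = 17/5 = 3.4

Step 2 — sample variances and covariances s[i,j] = (1/(n-1)) · Σ_k (x_{k,i} - mean_i) · (x_{k,j} - mean_j), with n-1 = 4:
  s[X,X] = ((1.8)·(1.8) + (-2.2)·(-2.2) + (-2.2)·(-2.2) + (0.8)·(0.8) + (1.8)·(1.8)) / 4 = 16.8/4 = 4.2
  s[X,Y] = ((1.8)·(-2.2) + (-2.2)·(-0.2) + (-2.2)·(0.8) + (0.8)·(-1.2) + (1.8)·(2.8)) / 4 = -1.2/4 = -0.3
  s[X,Z] = ((1.8)·(-2.4) + (-2.2)·(-0.4) + (-2.2)·(-2.4) + (0.8)·(3.6) + (1.8)·(1.6)) / 4 = 7.6/4 = 1.9
  s[Y,Y] = ((-2.2)·(-2.2) + (-0.2)·(-0.2) + (0.8)·(0.8) + (-1.2)·(-1.2) + (2.8)·(2.8)) / 4 = 14.8/4 = 3.7
  s[Y,Z] = ((-2.2)·(-2.4) + (-0.2)·(-0.4) + (0.8)·(-2.4) + (-1.2)·(3.6) + (2.8)·(1.6)) / 4 = 3.6/4 = 0.9
  s[Z,Z] = ((-2.4)·(-2.4) + (-0.4)·(-0.4) + (-2.4)·(-2.4) + (3.6)·(3.6) + (1.6)·(1.6)) / 4 = 27.2/4 = 6.8
  Sample standard deviations s_i = √(s[i,i]):
  s(X) = √(4.2) = 2.0494
  s(Y) = √(3.7) = 1.9235
  s(Z) = √(6.8) = 2.6077

Step 3 — r_{ij} = s_{ij} / (s_i · s_j):
  r[X,X] = 1 (diagonal).
  r[X,Y] = -0.3 / (2.0494 · 1.9235) = -0.3 / 3.9421 = -0.0761
  r[X,Z] = 1.9 / (2.0494 · 2.6077) = 1.9 / 5.3442 = 0.3555
  r[Y,Y] = 1 (diagonal).
  r[Y,Z] = 0.9 / (1.9235 · 2.6077) = 0.9 / 5.016 = 0.1794
  r[Z,Z] = 1 (diagonal).

R is symmetric with unit diagonal. Assembling:

R = [[1, -0.0761, 0.3555],
 [-0.0761, 1, 0.1794],
 [0.3555, 0.1794, 1]]


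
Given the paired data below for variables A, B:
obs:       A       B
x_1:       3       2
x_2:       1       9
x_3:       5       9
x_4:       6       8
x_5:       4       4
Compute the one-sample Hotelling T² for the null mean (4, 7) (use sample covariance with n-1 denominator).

Step 1 — sample mean vector:
  mean(A) = (3 + 1 + 5 + 6 + 4) / 5 = 19/5 = 3.8
  mean(B) = (2 + 9 + 9 + 8 + 4) / 5 = 32/5 = 6.4
  x̄ = (3.8, 6.4),  deviation x̄ - mu_0 = (3.8, 6.4) - (4, 7) = (-0.2, -0.6).

Step 2 — sample covariance matrix, S[i,j] = (1/(n-1)) · Σ_k (x_{k,i} - mean_i) · (x_{k,j} - mean_j), divisor n-1 = 4:
  S[A,A] = ((-0.8)·(-0.8) + (-2.8)·(-2.8) + (1.2)·(1.2) + (2.2)·(2.2) + (0.2)·(0.2)) / 4 = 14.8/4 = 3.7
  S[A,B] = ((-0.8)·(-4.4) + (-2.8)·(2.6) + (1.2)·(2.6) + (2.2)·(1.6) + (0.2)·(-2.4)) / 4 = 2.4/4 = 0.6
  S[B,B] = ((-4.4)·(-4.4) + (2.6)·(2.6) + (2.6)·(2.6) + (1.6)·(1.6) + (-2.4)·(-2.4)) / 4 = 41.2/4 = 10.3
  S = [[3.7, 0.6],
 [0.6, 10.3]].

Step 3 — invert S. det(S) = 3.7·10.3 - (0.6)² = 37.75.
  S^{-1} = (1/det) · [[d, -b], [-b, a]] = [[0.2728, -0.0159],
 [-0.0159, 0.098]].

Step 4 — quadratic form (x̄ - mu_0)^T · S^{-1} · (x̄ - mu_0):
  S^{-1} · (x̄ - mu_0) = (-0.045, -0.0556),
  (x̄ - mu_0)^T · [...] = (-0.2)·(-0.045) + (-0.6)·(-0.0556) = 0.0424.

Step 5 — scale by n: T² = 5 · 0.0424 = 0.2119.

T² ≈ 0.2119


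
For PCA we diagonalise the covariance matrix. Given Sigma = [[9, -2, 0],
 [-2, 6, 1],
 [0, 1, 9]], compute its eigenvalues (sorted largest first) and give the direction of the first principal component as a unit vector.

Step 1 — characteristic polynomial p(λ) = det(λI - Sigma) = λ³ - tr·λ² + c_1·λ - det, where tr = trace, c_1 = sum of the principal 2×2 minors, det = det(Sigma):
  tr = 9 + 6 + 9 = 24,
  c_1 = (9·6 - (-2)²) + (9·9 - (0)²) + (6·9 - (1)²) = 50 + 81 + 53 = 184,
  det = 9·(6·9 - (1)²) - (-2)·((-2)·9 - (1)·(0)) + (0)·((-2)·(1) - 6·(0)) = 9·(53) - (-2)·(-18) + (0)·(-2) = 441.
  So p(λ) = λ³ - 24λ² + 184λ - 441.
Step 2 — look for an integer root (rational root theorem: any rational root is an integer divisor of 441). Testing λ = 9:
  p(9) = 729 - 1944 + 1656 - 441 = 0  ✓
  Dividing out (λ - 9): p(λ) = (λ - 9)(λ² - 15λ + 49).
Step 3 — remaining eigenvalues from the quadratic λ² - 15λ + 49 = 0:
  Δ = 15² - 4·49 = 225 - 196 = 29,  λ = (15 ± √29)/2 = (15 ± 5.3852)/2 ≈ 10.1926 or 4.8074.
  Sorted: λ_1 = 10.1926,  λ_2 = 9,  λ_3 = 4.8074  (check: sum = 24 = tr ✓).

Step 4 — unit eigenvector for λ_1 ≈ 10.1926: v spans the null space of (Sigma - λ_1 I), whose rows are
  r_1 = (-1.1926, -2, 0),  r_2 = (-2, -4.1926, 1),  r_3 = (0, 1, -1.1926).
  v is orthogonal to every row, so take v ∝ r_1 × r_2 = ((-2)·(1) - (0)·(-4.1926), (0)·(-2) - (-1.1926)·(1), (-1.1926)·(-4.1926) - (-2)·(-2)) ≈ (-2, 1.1926, 1).
  Rescale (multiply by -1 so the first nonzero entry is positive): u = (2, -1.1926, -1).
  ||u|| = √((2)² + (-1.1926)² + (-1)²) = √(6.4223) ≈ 2.5342,  v_1 = u/||u|| ≈ (0.7892, -0.4706, -0.3946) (||v_1|| = 1).

λ_1 = 10.1926,  λ_2 = 9,  λ_3 = 4.8074;  v_1 ≈ (0.7892, -0.4706, -0.3946)


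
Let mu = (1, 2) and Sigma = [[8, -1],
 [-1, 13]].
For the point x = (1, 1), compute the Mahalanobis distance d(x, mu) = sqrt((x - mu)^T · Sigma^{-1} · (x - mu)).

Step 1 — centre the observation: (x - mu) = (0, -1).

Step 2 — invert Sigma. det(Sigma) = 8·13 - (-1)² = 103.
  Sigma^{-1} = (1/det) · [[d, -b], [-b, a]] = [[0.1262, 0.0097],
 [0.0097, 0.0777]].

Step 3 — form the quadratic (x - mu)^T · Sigma^{-1} · (x - mu):
  Sigma^{-1} · (x - mu) = (-0.0097, -0.0777).
  (x - mu)^T · [Sigma^{-1} · (x - mu)] = (0)·(-0.0097) + (-1)·(-0.0777) = 0.0777.

Step 4 — take square root: d = √(0.0777) ≈ 0.2787.

d(x, mu) = √(0.0777) ≈ 0.2787


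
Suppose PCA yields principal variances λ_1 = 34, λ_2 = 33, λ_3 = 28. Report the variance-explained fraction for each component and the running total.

Step 1 — total variance = trace(Sigma) = Σ λ_i = 34 + 33 + 28 = 95.

Step 2 — fraction explained by component i = λ_i / Σ λ:
  PC1: 34/95 = 0.3579
  PC2: 33/95 = 0.3474
  PC3: 28/95 = 0.2947

Step 3 — cumulative fraction after k components = (λ_1 + ... + λ_k) / Σ λ:
  k = 1: 34/95 = 0.3579
  k = 2: (34 + 33)/95 = 67/95 = 0.7053
  k = 3: (34 + 33 + 28)/95 = 95/95 = 1

Summary (fraction, with percent):

explained: PC1 0.3579 (35.79%), PC2 0.3474 (34.74%), PC3 0.2947 (29.47%);  cumulative: 0.3579, 0.7053, 1


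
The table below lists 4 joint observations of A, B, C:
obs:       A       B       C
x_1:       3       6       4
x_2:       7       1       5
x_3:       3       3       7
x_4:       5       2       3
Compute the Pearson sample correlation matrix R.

Step 1 — column means:
  mean(A) = (3 + 7 + 3 + 5) / 4 = 18/4 = 4.5
  mean(B) = (6 + 1 + 3 + 2) / 4 = 12/4 = 3
  mean(C) = (4 + 5 + 7 + 3) / 4 = 19/4 = 4.75

Step 2 — sample variances and covariances s[i,j] = (1/(n-1)) · Σ_k (x_{k,i} - mean_i) · (x_{k,j} - mean_j), with n-1 = 3:
  s[A,A] = ((-1.5)·(-1.5) + (2.5)·(2.5) + (-1.5)·(-1.5) + (0.5)·(0.5)) / 3 = 11/3 = 3.6667
  s[A,B] = ((-1.5)·(3) + (2.5)·(-2) + (-1.5)·(0) + (0.5)·(-1)) / 3 = -10/3 = -3.3333
  s[A,C] = ((-1.5)·(-0.75) + (2.5)·(0.25) + (-1.5)·(2.25) + (0.5)·(-1.75)) / 3 = -2.5/3 = -0.8333
  s[B,B] = ((3)·(3) + (-2)·(-2) + (0)·(0) + (-1)·(-1)) / 3 = 14/3 = 4.6667
  s[B,C] = ((3)·(-0.75) + (-2)·(0.25) + (0)·(2.25) + (-1)·(-1.75)) / 3 = -1/3 = -0.3333
  s[C,C] = ((-0.75)·(-0.75) + (0.25)·(0.25) + (2.25)·(2.25) + (-1.75)·(-1.75)) / 3 = 8.75/3 = 2.9167
  Sample standard deviations s_i = √(s[i,i]):
  s(A) = √(3.6667) = 1.9149
  s(B) = √(4.6667) = 2.1602
  s(C) = √(2.9167) = 1.7078

Step 3 — r_{ij} = s_{ij} / (s_i · s_j):
  r[A,A] = 1 (diagonal).
  r[A,B] = -3.3333 / (1.9149 · 2.1602) = -3.3333 / 4.1366 = -0.8058
  r[A,C] = -0.8333 / (1.9149 · 1.7078) = -0.8333 / 3.2702 = -0.2548
  r[B,B] = 1 (diagonal).
  r[B,C] = -0.3333 / (2.1602 · 1.7078) = -0.3333 / 3.6893 = -0.0904
  r[C,C] = 1 (diagonal).

R is symmetric with unit diagonal. Assembling:

R = [[1, -0.8058, -0.2548],
 [-0.8058, 1, -0.0904],
 [-0.2548, -0.0904, 1]]


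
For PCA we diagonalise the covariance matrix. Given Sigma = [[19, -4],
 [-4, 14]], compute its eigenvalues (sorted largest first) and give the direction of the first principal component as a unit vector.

Step 1 — characteristic polynomial of 2×2 Sigma:
  det(Sigma - λI) = λ² - trace · λ + det = 0.
  trace = 19 + 14 = 33, det = 19·14 - (-4)² = 250.
Step 2 — discriminant:
  Δ = trace² - 4·det = 1089 - 1000 = 89.
Step 3 — eigenvalues:
  λ = (trace ± √Δ)/2 = (33 ± 9.434)/2,
  λ_1 = 21.217,  λ_2 = 11.783.

Step 4 — unit eigenvector for λ_1: solve (Sigma - λ_1 I)v = 0. First row:
  (19 - 21.217)·v_x + (-4)·v_y = 0, i.e. (-2.217)·v_x + (-4)·v_y = 0,
  so v ∝ (b, λ_1 - a) = (-4, 2.217); multiply by -1 so the first entry is positive: u = (4, -2.217).
  ||u|| = √((4)² + (-2.217)²) = √(20.915) ≈ 4.5733,
  v_1 = u/||u|| ≈ (0.8746, -0.4848) (||v_1|| = 1).

λ_1 = 21.217,  λ_2 = 11.783;  v_1 ≈ (0.8746, -0.4848)


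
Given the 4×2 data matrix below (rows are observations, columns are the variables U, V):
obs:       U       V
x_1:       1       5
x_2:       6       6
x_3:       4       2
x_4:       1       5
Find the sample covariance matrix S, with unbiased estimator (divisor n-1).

Step 1 — column means:
  mean(U) = (1 + 6 + 4 + 1) / 4 = 12/4 = 3
  mean(V) = (5 + 6 + 2 + 5) / 4 = 18/4 = 4.5

Step 2 — sample covariance S[i,j] = (1/(n-1)) · Σ_k (x_{k,i} - mean_i) · (x_{k,j} - mean_j), with n-1 = 3.
  S[U,U] = ((-2)·(-2) + (3)·(3) + (1)·(1) + (-2)·(-2)) / 3 = 18/3 = 6
  S[U,V] = ((-2)·(0.5) + (3)·(1.5) + (1)·(-2.5) + (-2)·(0.5)) / 3 = 0/3 = 0
  S[V,V] = ((0.5)·(0.5) + (1.5)·(1.5) + (-2.5)·(-2.5) + (0.5)·(0.5)) / 3 = 9/3 = 3

S is symmetric (S[j,i] = S[i,j]). Assembling:

S = [[6, 0],
 [0, 3]]


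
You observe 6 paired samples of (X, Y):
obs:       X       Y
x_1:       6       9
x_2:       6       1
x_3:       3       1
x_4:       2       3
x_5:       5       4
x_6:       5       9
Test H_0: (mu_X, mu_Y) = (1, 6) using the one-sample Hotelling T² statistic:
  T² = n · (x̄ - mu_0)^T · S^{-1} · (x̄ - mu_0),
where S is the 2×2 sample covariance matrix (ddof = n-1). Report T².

Step 1 — sample mean vector:
  mean(X) = (6 + 6 + 3 + 2 + 5 + 5) / 6 = 27/6 = 4.5
  mean(Y) = (9 + 1 + 1 + 3 + 4 + 9) / 6 = 27/6 = 4.5
  x̄ = (4.5, 4.5),  deviation x̄ - mu_0 = (4.5, 4.5) - (1, 6) = (3.5, -1.5).

Step 2 — sample covariance matrix, S[i,j] = (1/(n-1)) · Σ_k (x_{k,i} - mean_i) · (x_{k,j} - mean_j), divisor n-1 = 5:
  S[X,X] = ((1.5)·(1.5) + (1.5)·(1.5) + (-1.5)·(-1.5) + (-2.5)·(-2.5) + (0.5)·(0.5) + (0.5)·(0.5)) / 5 = 13.5/5 = 2.7
  S[X,Y] = ((1.5)·(4.5) + (1.5)·(-3.5) + (-1.5)·(-3.5) + (-2.5)·(-1.5) + (0.5)·(-0.5) + (0.5)·(4.5)) / 5 = 12.5/5 = 2.5
  S[Y,Y] = ((4.5)·(4.5) + (-3.5)·(-3.5) + (-3.5)·(-3.5) + (-1.5)·(-1.5) + (-0.5)·(-0.5) + (4.5)·(4.5)) / 5 = 67.5/5 = 13.5
  S = [[2.7, 2.5],
 [2.5, 13.5]].

Step 3 — invert S. det(S) = 2.7·13.5 - (2.5)² = 30.2.
  S^{-1} = (1/det) · [[d, -b], [-b, a]] = [[0.447, -0.0828],
 [-0.0828, 0.0894]].

Step 4 — quadratic form (x̄ - mu_0)^T · S^{-1} · (x̄ - mu_0):
  S^{-1} · (x̄ - mu_0) = (1.6887, -0.4238),
  (x̄ - mu_0)^T · [...] = (3.5)·(1.6887) + (-1.5)·(-0.4238) = 6.5464.

Step 5 — scale by n: T² = 6 · 6.5464 = 39.2781.

T² ≈ 39.2781


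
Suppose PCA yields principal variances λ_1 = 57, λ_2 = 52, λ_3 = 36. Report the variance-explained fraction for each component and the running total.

Step 1 — total variance = trace(Sigma) = Σ λ_i = 57 + 52 + 36 = 145.

Step 2 — fraction explained by component i = λ_i / Σ λ:
  PC1: 57/145 = 0.3931
  PC2: 52/145 = 0.3586
  PC3: 36/145 = 0.2483

Step 3 — cumulative fraction after k components = (λ_1 + ... + λ_k) / Σ λ:
  k = 1: 57/145 = 0.3931
  k = 2: (57 + 52)/145 = 109/145 = 0.7517
  k = 3: (57 + 52 + 36)/145 = 145/145 = 1

Summary (fraction, with percent):

explained: PC1 0.3931 (39.31%), PC2 0.3586 (35.86%), PC3 0.2483 (24.83%);  cumulative: 0.3931, 0.7517, 1


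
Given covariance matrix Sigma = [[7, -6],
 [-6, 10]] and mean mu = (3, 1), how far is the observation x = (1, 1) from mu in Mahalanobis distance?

Step 1 — centre the observation: (x - mu) = (-2, 0).

Step 2 — invert Sigma. det(Sigma) = 7·10 - (-6)² = 34.
  Sigma^{-1} = (1/det) · [[d, -b], [-b, a]] = [[0.2941, 0.1765],
 [0.1765, 0.2059]].

Step 3 — form the quadratic (x - mu)^T · Sigma^{-1} · (x - mu):
  Sigma^{-1} · (x - mu) = (-0.5882, -0.3529).
  (x - mu)^T · [Sigma^{-1} · (x - mu)] = (-2)·(-0.5882) + (0)·(-0.3529) = 1.1765.

Step 4 — take square root: d = √(1.1765) ≈ 1.0847.

d(x, mu) = √(1.1765) ≈ 1.0847


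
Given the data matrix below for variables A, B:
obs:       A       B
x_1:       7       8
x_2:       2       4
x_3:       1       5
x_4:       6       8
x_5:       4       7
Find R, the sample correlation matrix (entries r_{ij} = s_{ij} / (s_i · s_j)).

Step 1 — column means:
  mean(A) = (7 + 2 + 1 + 6 + 4) / 5 = 20/5 = 4
  mean(B) = (8 + 4 + 5 + 8 + 7) / 5 = 32/5 = 6.4

Step 2 — sample variances and covariances s[i,j] = (1/(n-1)) · Σ_k (x_{k,i} - mean_i) · (x_{k,j} - mean_j), with n-1 = 4:
  s[A,A] = ((3)·(3) + (-2)·(-2) + (-3)·(-3) + (2)·(2) + (0)·(0)) / 4 = 26/4 = 6.5
  s[A,B] = ((3)·(1.6) + (-2)·(-2.4) + (-3)·(-1.4) + (2)·(1.6) + (0)·(0.6)) / 4 = 17/4 = 4.25
  s[B,B] = ((1.6)·(1.6) + (-2.4)·(-2.4) + (-1.4)·(-1.4) + (1.6)·(1.6) + (0.6)·(0.6)) / 4 = 13.2/4 = 3.3
  Sample standard deviations s_i = √(s[i,i]):
  s(A) = √(6.5) = 2.5495
  s(B) = √(3.3) = 1.8166

Step 3 — r_{ij} = s_{ij} / (s_i · s_j):
  r[A,A] = 1 (diagonal).
  r[A,B] = 4.25 / (2.5495 · 1.8166) = 4.25 / 4.6314 = 0.9176
  r[B,B] = 1 (diagonal).

R is symmetric with unit diagonal. Assembling:

R = [[1, 0.9176],
 [0.9176, 1]]


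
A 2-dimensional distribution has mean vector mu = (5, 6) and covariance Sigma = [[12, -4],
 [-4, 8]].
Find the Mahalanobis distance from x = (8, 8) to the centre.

Step 1 — centre the observation: (x - mu) = (3, 2).

Step 2 — invert Sigma. det(Sigma) = 12·8 - (-4)² = 80.
  Sigma^{-1} = (1/det) · [[d, -b], [-b, a]] = [[0.1, 0.05],
 [0.05, 0.15]].

Step 3 — form the quadratic (x - mu)^T · Sigma^{-1} · (x - mu):
  Sigma^{-1} · (x - mu) = (0.4, 0.45).
  (x - mu)^T · [Sigma^{-1} · (x - mu)] = (3)·(0.4) + (2)·(0.45) = 2.1.

Step 4 — take square root: d = √(2.1) ≈ 1.4491.

d(x, mu) = √(2.1) ≈ 1.4491


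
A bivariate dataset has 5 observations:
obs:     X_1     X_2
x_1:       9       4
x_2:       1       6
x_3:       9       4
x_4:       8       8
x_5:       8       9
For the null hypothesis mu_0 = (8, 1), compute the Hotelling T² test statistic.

Step 1 — sample mean vector:
  mean(X_1) = (9 + 1 + 9 + 8 + 8) / 5 = 35/5 = 7
  mean(X_2) = (4 + 6 + 4 + 8 + 9) / 5 = 31/5 = 6.2
  x̄ = (7, 6.2),  deviation x̄ - mu_0 = (7, 6.2) - (8, 1) = (-1, 5.2).

Step 2 — sample covariance matrix, S[i,j] = (1/(n-1)) · Σ_k (x_{k,i} - mean_i) · (x_{k,j} - mean_j), divisor n-1 = 4:
  S[X_1,X_1] = ((2)·(2) + (-6)·(-6) + (2)·(2) + (1)·(1) + (1)·(1)) / 4 = 46/4 = 11.5
  S[X_1,X_2] = ((2)·(-2.2) + (-6)·(-0.2) + (2)·(-2.2) + (1)·(1.8) + (1)·(2.8)) / 4 = -3/4 = -0.75
  S[X_2,X_2] = ((-2.2)·(-2.2) + (-0.2)·(-0.2) + (-2.2)·(-2.2) + (1.8)·(1.8) + (2.8)·(2.8)) / 4 = 20.8/4 = 5.2
  S = [[11.5, -0.75],
 [-0.75, 5.2]].

Step 3 — invert S. det(S) = 11.5·5.2 - (-0.75)² = 59.2375.
  S^{-1} = (1/det) · [[d, -b], [-b, a]] = [[0.0878, 0.0127],
 [0.0127, 0.1941]].

Step 4 — quadratic form (x̄ - mu_0)^T · S^{-1} · (x̄ - mu_0):
  S^{-1} · (x̄ - mu_0) = (-0.0219, 0.9968),
  (x̄ - mu_0)^T · [...] = (-1)·(-0.0219) + (5.2)·(0.9968) = 5.2055.

Step 5 — scale by n: T² = 5 · 5.2055 = 26.0274.

T² ≈ 26.0274


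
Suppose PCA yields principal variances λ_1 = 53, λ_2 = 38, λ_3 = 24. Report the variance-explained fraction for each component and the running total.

Step 1 — total variance = trace(Sigma) = Σ λ_i = 53 + 38 + 24 = 115.

Step 2 — fraction explained by component i = λ_i / Σ λ:
  PC1: 53/115 = 0.4609
  PC2: 38/115 = 0.3304
  PC3: 24/115 = 0.2087

Step 3 — cumulative fraction after k components = (λ_1 + ... + λ_k) / Σ λ:
  k = 1: 53/115 = 0.4609
  k = 2: (53 + 38)/115 = 91/115 = 0.7913
  k = 3: (53 + 38 + 24)/115 = 115/115 = 1

Summary (fraction, with percent):

explained: PC1 0.4609 (46.09%), PC2 0.3304 (33.04%), PC3 0.2087 (20.87%);  cumulative: 0.4609, 0.7913, 1


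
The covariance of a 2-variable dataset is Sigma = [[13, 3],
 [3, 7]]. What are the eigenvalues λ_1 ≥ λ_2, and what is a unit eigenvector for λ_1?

Step 1 — characteristic polynomial of 2×2 Sigma:
  det(Sigma - λI) = λ² - trace · λ + det = 0.
  trace = 13 + 7 = 20, det = 13·7 - (3)² = 82.
Step 2 — discriminant:
  Δ = trace² - 4·det = 400 - 328 = 72.
Step 3 — eigenvalues:
  λ = (trace ± √Δ)/2 = (20 ± 8.4853)/2,
  λ_1 = 14.2426,  λ_2 = 5.7574.

Step 4 — unit eigenvector for λ_1: solve (Sigma - λ_1 I)v = 0. First row:
  (13 - 14.2426)·v_x + (3)·v_y = 0, i.e. (-1.2426)·v_x + (3)·v_y = 0,
  so v ∝ (b, λ_1 - a) = (3, 1.2426) = u.
  ||u|| = √((3)² + (1.2426)²) = √(10.5442) ≈ 3.2472,
  v_1 = u/||u|| ≈ (0.9239, 0.3827) (||v_1|| = 1).

λ_1 = 14.2426,  λ_2 = 5.7574;  v_1 ≈ (0.9239, 0.3827)


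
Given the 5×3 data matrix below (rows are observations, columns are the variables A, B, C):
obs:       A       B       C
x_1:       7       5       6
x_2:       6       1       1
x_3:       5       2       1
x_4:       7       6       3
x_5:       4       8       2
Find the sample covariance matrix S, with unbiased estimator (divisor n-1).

Step 1 — column means:
  mean(A) = (7 + 6 + 5 + 7 + 4) / 5 = 29/5 = 5.8
  mean(B) = (5 + 1 + 2 + 6 + 8) / 5 = 22/5 = 4.4
  mean(C) = (6 + 1 + 1 + 3 + 2) / 5 = 13/5 = 2.6

Step 2 — sample covariance S[i,j] = (1/(n-1)) · Σ_k (x_{k,i} - mean_i) · (x_{k,j} - mean_j), with n-1 = 4.
  S[A,A] = ((1.2)·(1.2) + (0.2)·(0.2) + (-0.8)·(-0.8) + (1.2)·(1.2) + (-1.8)·(-1.8)) / 4 = 6.8/4 = 1.7
  S[A,B] = ((1.2)·(0.6) + (0.2)·(-3.4) + (-0.8)·(-2.4) + (1.2)·(1.6) + (-1.8)·(3.6)) / 4 = -2.6/4 = -0.65
  S[A,C] = ((1.2)·(3.4) + (0.2)·(-1.6) + (-0.8)·(-1.6) + (1.2)·(0.4) + (-1.8)·(-0.6)) / 4 = 6.6/4 = 1.65
  S[B,B] = ((0.6)·(0.6) + (-3.4)·(-3.4) + (-2.4)·(-2.4) + (1.6)·(1.6) + (3.6)·(3.6)) / 4 = 33.2/4 = 8.3
  S[B,C] = ((0.6)·(3.4) + (-3.4)·(-1.6) + (-2.4)·(-1.6) + (1.6)·(0.4) + (3.6)·(-0.6)) / 4 = 9.8/4 = 2.45
  S[C,C] = ((3.4)·(3.4) + (-1.6)·(-1.6) + (-1.6)·(-1.6) + (0.4)·(0.4) + (-0.6)·(-0.6)) / 4 = 17.2/4 = 4.3

S is symmetric (S[j,i] = S[i,j]). Assembling:

S = [[1.7, -0.65, 1.65],
 [-0.65, 8.3, 2.45],
 [1.65, 2.45, 4.3]]


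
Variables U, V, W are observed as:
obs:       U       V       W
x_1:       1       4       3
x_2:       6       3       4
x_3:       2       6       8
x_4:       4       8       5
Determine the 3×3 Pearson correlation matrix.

Step 1 — column means:
  mean(U) = (1 + 6 + 2 + 4) / 4 = 13/4 = 3.25
  mean(V) = (4 + 3 + 6 + 8) / 4 = 21/4 = 5.25
  mean(W) = (3 + 4 + 8 + 5) / 4 = 20/4 = 5

Step 2 — sample variances and covariances s[i,j] = (1/(n-1)) · Σ_k (x_{k,i} - mean_i) · (x_{k,j} - mean_j), with n-1 = 3:
  s[U,U] = ((-2.25)·(-2.25) + (2.75)·(2.75) + (-1.25)·(-1.25) + (0.75)·(0.75)) / 3 = 14.75/3 = 4.9167
  s[U,V] = ((-2.25)·(-1.25) + (2.75)·(-2.25) + (-1.25)·(0.75) + (0.75)·(2.75)) / 3 = -2.25/3 = -0.75
  s[U,W] = ((-2.25)·(-2) + (2.75)·(-1) + (-1.25)·(3) + (0.75)·(0)) / 3 = -2/3 = -0.6667
  s[V,V] = ((-1.25)·(-1.25) + (-2.25)·(-2.25) + (0.75)·(0.75) + (2.75)·(2.75)) / 3 = 14.75/3 = 4.9167
  s[V,W] = ((-1.25)·(-2) + (-2.25)·(-1) + (0.75)·(3) + (2.75)·(0)) / 3 = 7/3 = 2.3333
  s[W,W] = ((-2)·(-2) + (-1)·(-1) + (3)·(3) + (0)·(0)) / 3 = 14/3 = 4.6667
  Sample standard deviations s_i = √(s[i,i]):
  s(U) = √(4.9167) = 2.2174
  s(V) = √(4.9167) = 2.2174
  s(W) = √(4.6667) = 2.1602

Step 3 — r_{ij} = s_{ij} / (s_i · s_j):
  r[U,U] = 1 (diagonal).
  r[U,V] = -0.75 / (2.2174 · 2.2174) = -0.75 / 4.9167 = -0.1525
  r[U,W] = -0.6667 / (2.2174 · 2.1602) = -0.6667 / 4.79 = -0.1392
  r[V,V] = 1 (diagonal).
  r[V,W] = 2.3333 / (2.2174 · 2.1602) = 2.3333 / 4.79 = 0.4871
  r[W,W] = 1 (diagonal).

R is symmetric with unit diagonal. Assembling:

R = [[1, -0.1525, -0.1392],
 [-0.1525, 1, 0.4871],
 [-0.1392, 0.4871, 1]]


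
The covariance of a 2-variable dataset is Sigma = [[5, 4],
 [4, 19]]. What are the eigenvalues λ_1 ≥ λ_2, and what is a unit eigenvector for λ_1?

Step 1 — characteristic polynomial of 2×2 Sigma:
  det(Sigma - λI) = λ² - trace · λ + det = 0.
  trace = 5 + 19 = 24, det = 5·19 - (4)² = 79.
Step 2 — discriminant:
  Δ = trace² - 4·det = 576 - 316 = 260.
Step 3 — eigenvalues:
  λ = (trace ± √Δ)/2 = (24 ± 16.1245)/2,
  λ_1 = 20.0623,  λ_2 = 3.9377.

Step 4 — unit eigenvector for λ_1: solve (Sigma - λ_1 I)v = 0. First row:
  (5 - 20.0623)·v_x + (4)·v_y = 0, i.e. (-15.0623)·v_x + (4)·v_y = 0,
  so v ∝ (b, λ_1 - a) = (4, 15.0623) = u.
  ||u|| = √((4)² + (15.0623)²) = √(242.8716) ≈ 15.5843,
  v_1 = u/||u|| ≈ (0.2567, 0.9665) (||v_1|| = 1).

λ_1 = 20.0623,  λ_2 = 3.9377;  v_1 ≈ (0.2567, 0.9665)


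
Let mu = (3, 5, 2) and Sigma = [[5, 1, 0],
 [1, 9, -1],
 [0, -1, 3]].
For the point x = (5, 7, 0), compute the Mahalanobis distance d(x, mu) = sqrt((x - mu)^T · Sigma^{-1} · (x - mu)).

Step 1 — centre the observation: (x - mu) = (2, 2, -2).

Step 2 — invert Sigma (cofactor / det for 3×3, or solve directly):
  Sigma^{-1} = [[0.2047, -0.0236, -0.0079],
 [-0.0236, 0.1181, 0.0394],
 [-0.0079, 0.0394, 0.3465]].

Step 3 — form the quadratic (x - mu)^T · Sigma^{-1} · (x - mu):
  Sigma^{-1} · (x - mu) = (0.378, 0.1102, -0.6299).
  (x - mu)^T · [Sigma^{-1} · (x - mu)] = (2)·(0.378) + (2)·(0.1102) + (-2)·(-0.6299) = 2.2362.

Step 4 — take square root: d = √(2.2362) ≈ 1.4954.

d(x, mu) = √(2.2362) ≈ 1.4954


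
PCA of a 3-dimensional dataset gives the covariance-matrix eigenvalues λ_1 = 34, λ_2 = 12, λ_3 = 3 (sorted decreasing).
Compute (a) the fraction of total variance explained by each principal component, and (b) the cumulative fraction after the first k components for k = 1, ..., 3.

Step 1 — total variance = trace(Sigma) = Σ λ_i = 34 + 12 + 3 = 49.

Step 2 — fraction explained by component i = λ_i / Σ λ:
  PC1: 34/49 = 0.6939
  PC2: 12/49 = 0.2449
  PC3: 3/49 = 0.0612

Step 3 — cumulative fraction after k components = (λ_1 + ... + λ_k) / Σ λ:
  k = 1: 34/49 = 0.6939
  k = 2: (34 + 12)/49 = 46/49 = 0.9388
  k = 3: (34 + 12 + 3)/49 = 49/49 = 1

Summary (fraction, with percent):

explained: PC1 0.6939 (69.39%), PC2 0.2449 (24.49%), PC3 0.0612 (6.12%);  cumulative: 0.6939, 0.9388, 1


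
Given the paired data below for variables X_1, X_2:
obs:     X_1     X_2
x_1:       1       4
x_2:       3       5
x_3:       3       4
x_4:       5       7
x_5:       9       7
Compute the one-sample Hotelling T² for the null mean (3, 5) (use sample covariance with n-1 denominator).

Step 1 — sample mean vector:
  mean(X_1) = (1 + 3 + 3 + 5 + 9) / 5 = 21/5 = 4.2
  mean(X_2) = (4 + 5 + 4 + 7 + 7) / 5 = 27/5 = 5.4
  x̄ = (4.2, 5.4),  deviation x̄ - mu_0 = (4.2, 5.4) - (3, 5) = (1.2, 0.4).

Step 2 — sample covariance matrix, S[i,j] = (1/(n-1)) · Σ_k (x_{k,i} - mean_i) · (x_{k,j} - mean_j), divisor n-1 = 4:
  S[X_1,X_1] = ((-3.2)·(-3.2) + (-1.2)·(-1.2) + (-1.2)·(-1.2) + (0.8)·(0.8) + (4.8)·(4.8)) / 4 = 36.8/4 = 9.2
  S[X_1,X_2] = ((-3.2)·(-1.4) + (-1.2)·(-0.4) + (-1.2)·(-1.4) + (0.8)·(1.6) + (4.8)·(1.6)) / 4 = 15.6/4 = 3.9
  S[X_2,X_2] = ((-1.4)·(-1.4) + (-0.4)·(-0.4) + (-1.4)·(-1.4) + (1.6)·(1.6) + (1.6)·(1.6)) / 4 = 9.2/4 = 2.3
  S = [[9.2, 3.9],
 [3.9, 2.3]].

Step 3 — invert S. det(S) = 9.2·2.3 - (3.9)² = 5.95.
  S^{-1} = (1/det) · [[d, -b], [-b, a]] = [[0.3866, -0.6555],
 [-0.6555, 1.5462]].

Step 4 — quadratic form (x̄ - mu_0)^T · S^{-1} · (x̄ - mu_0):
  S^{-1} · (x̄ - mu_0) = (0.2017, -0.1681),
  (x̄ - mu_0)^T · [...] = (1.2)·(0.2017) + (0.4)·(-0.1681) = 0.1748.

Step 5 — scale by n: T² = 5 · 0.1748 = 0.8739.

T² ≈ 0.8739


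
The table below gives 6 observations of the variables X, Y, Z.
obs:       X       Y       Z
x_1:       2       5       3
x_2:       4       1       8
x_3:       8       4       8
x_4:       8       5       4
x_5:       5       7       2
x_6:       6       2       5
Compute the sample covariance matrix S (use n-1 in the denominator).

Step 1 — column means:
  mean(X) = (2 + 4 + 8 + 8 + 5 + 6) / 6 = 33/6 = 5.5
  mean(Y) = (5 + 1 + 4 + 5 + 7 + 2) / 6 = 24/6 = 4
  mean(Z) = (3 + 8 + 8 + 4 + 2 + 5) / 6 = 30/6 = 5

Step 2 — sample covariance S[i,j] = (1/(n-1)) · Σ_k (x_{k,i} - mean_i) · (x_{k,j} - mean_j), with n-1 = 5.
  S[X,X] = ((-3.5)·(-3.5) + (-1.5)·(-1.5) + (2.5)·(2.5) + (2.5)·(2.5) + (-0.5)·(-0.5) + (0.5)·(0.5)) / 5 = 27.5/5 = 5.5
  S[X,Y] = ((-3.5)·(1) + (-1.5)·(-3) + (2.5)·(0) + (2.5)·(1) + (-0.5)·(3) + (0.5)·(-2)) / 5 = 1/5 = 0.2
  S[X,Z] = ((-3.5)·(-2) + (-1.5)·(3) + (2.5)·(3) + (2.5)·(-1) + (-0.5)·(-3) + (0.5)·(0)) / 5 = 9/5 = 1.8
  S[Y,Y] = ((1)·(1) + (-3)·(-3) + (0)·(0) + (1)·(1) + (3)·(3) + (-2)·(-2)) / 5 = 24/5 = 4.8
  S[Y,Z] = ((1)·(-2) + (-3)·(3) + (0)·(3) + (1)·(-1) + (3)·(-3) + (-2)·(0)) / 5 = -21/5 = -4.2
  S[Z,Z] = ((-2)·(-2) + (3)·(3) + (3)·(3) + (-1)·(-1) + (-3)·(-3) + (0)·(0)) / 5 = 32/5 = 6.4

S is symmetric (S[j,i] = S[i,j]). Assembling:

S = [[5.5, 0.2, 1.8],
 [0.2, 4.8, -4.2],
 [1.8, -4.2, 6.4]]


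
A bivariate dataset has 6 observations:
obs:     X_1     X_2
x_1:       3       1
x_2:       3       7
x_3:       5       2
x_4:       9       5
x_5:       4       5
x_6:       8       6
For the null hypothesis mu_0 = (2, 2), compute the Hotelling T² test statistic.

Step 1 — sample mean vector:
  mean(X_1) = (3 + 3 + 5 + 9 + 4 + 8) / 6 = 32/6 = 5.3333
  mean(X_2) = (1 + 7 + 2 + 5 + 5 + 6) / 6 = 26/6 = 4.3333
  x̄ = (5.3333, 4.3333),  deviation x̄ - mu_0 = (5.3333, 4.3333) - (2, 2) = (3.3333, 2.3333).

Step 2 — sample covariance matrix, S[i,j] = (1/(n-1)) · Σ_k (x_{k,i} - mean_i) · (x_{k,j} - mean_j), divisor n-1 = 5:
  S[X_1,X_1] = ((-2.3333)·(-2.3333) + (-2.3333)·(-2.3333) + (-0.3333)·(-0.3333) + (3.6667)·(3.6667) + (-1.3333)·(-1.3333) + (2.6667)·(2.6667)) / 5 = 33.3333/5 = 6.6667
  S[X_1,X_2] = ((-2.3333)·(-3.3333) + (-2.3333)·(2.6667) + (-0.3333)·(-2.3333) + (3.6667)·(0.6667) + (-1.3333)·(0.6667) + (2.6667)·(1.6667)) / 5 = 8.3333/5 = 1.6667
  S[X_2,X_2] = ((-3.3333)·(-3.3333) + (2.6667)·(2.6667) + (-2.3333)·(-2.3333) + (0.6667)·(0.6667) + (0.6667)·(0.6667) + (1.6667)·(1.6667)) / 5 = 27.3333/5 = 5.4667
  S = [[6.6667, 1.6667],
 [1.6667, 5.4667]].

Step 3 — invert S. det(S) = 6.6667·5.4667 - (1.6667)² = 33.6667.
  S^{-1} = (1/det) · [[d, -b], [-b, a]] = [[0.1624, -0.0495],
 [-0.0495, 0.198]].

Step 4 — quadratic form (x̄ - mu_0)^T · S^{-1} · (x̄ - mu_0):
  S^{-1} · (x̄ - mu_0) = (0.4257, 0.297),
  (x̄ - mu_0)^T · [...] = (3.3333)·(0.4257) + (2.3333)·(0.297) = 2.1122.

Step 5 — scale by n: T² = 6 · 2.1122 = 12.6733.

T² ≈ 12.6733


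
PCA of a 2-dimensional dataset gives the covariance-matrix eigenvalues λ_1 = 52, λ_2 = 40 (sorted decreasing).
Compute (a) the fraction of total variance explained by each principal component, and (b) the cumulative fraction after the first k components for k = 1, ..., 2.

Step 1 — total variance = trace(Sigma) = Σ λ_i = 52 + 40 = 92.

Step 2 — fraction explained by component i = λ_i / Σ λ:
  PC1: 52/92 = 0.5652
  PC2: 40/92 = 0.4348

Step 3 — cumulative fraction after k components = (λ_1 + ... + λ_k) / Σ λ:
  k = 1: 52/92 = 0.5652
  k = 2: (52 + 40)/92 = 92/92 = 1

Summary (fraction, with percent):

explained: PC1 0.5652 (56.52%), PC2 0.4348 (43.48%);  cumulative: 0.5652, 1


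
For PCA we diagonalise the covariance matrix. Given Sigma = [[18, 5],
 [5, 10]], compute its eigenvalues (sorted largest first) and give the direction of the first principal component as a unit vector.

Step 1 — characteristic polynomial of 2×2 Sigma:
  det(Sigma - λI) = λ² - trace · λ + det = 0.
  trace = 18 + 10 = 28, det = 18·10 - (5)² = 155.
Step 2 — discriminant:
  Δ = trace² - 4·det = 784 - 620 = 164.
Step 3 — eigenvalues:
  λ = (trace ± √Δ)/2 = (28 ± 12.8062)/2,
  λ_1 = 20.4031,  λ_2 = 7.5969.

Step 4 — unit eigenvector for λ_1: solve (Sigma - λ_1 I)v = 0. First row:
  (18 - 20.4031)·v_x + (5)·v_y = 0, i.e. (-2.4031)·v_x + (5)·v_y = 0,
  so v ∝ (b, λ_1 - a) = (5, 2.4031) = u.
  ||u|| = √((5)² + (2.4031)²) = √(30.775) ≈ 5.5475,
  v_1 = u/||u|| ≈ (0.9013, 0.4332) (||v_1|| = 1).

λ_1 = 20.4031,  λ_2 = 7.5969;  v_1 ≈ (0.9013, 0.4332)


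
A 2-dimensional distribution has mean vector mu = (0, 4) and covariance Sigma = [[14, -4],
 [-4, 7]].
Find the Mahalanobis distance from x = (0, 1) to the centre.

Step 1 — centre the observation: (x - mu) = (0, -3).

Step 2 — invert Sigma. det(Sigma) = 14·7 - (-4)² = 82.
  Sigma^{-1} = (1/det) · [[d, -b], [-b, a]] = [[0.0854, 0.0488],
 [0.0488, 0.1707]].

Step 3 — form the quadratic (x - mu)^T · Sigma^{-1} · (x - mu):
  Sigma^{-1} · (x - mu) = (-0.1463, -0.5122).
  (x - mu)^T · [Sigma^{-1} · (x - mu)] = (0)·(-0.1463) + (-3)·(-0.5122) = 1.5366.

Step 4 — take square root: d = √(1.5366) ≈ 1.2396.

d(x, mu) = √(1.5366) ≈ 1.2396


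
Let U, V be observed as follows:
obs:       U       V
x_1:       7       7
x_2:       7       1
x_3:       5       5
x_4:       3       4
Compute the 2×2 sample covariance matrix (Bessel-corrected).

Step 1 — column means:
  mean(U) = (7 + 7 + 5 + 3) / 4 = 22/4 = 5.5
  mean(V) = (7 + 1 + 5 + 4) / 4 = 17/4 = 4.25

Step 2 — sample covariance S[i,j] = (1/(n-1)) · Σ_k (x_{k,i} - mean_i) · (x_{k,j} - mean_j), with n-1 = 3.
  S[U,U] = ((1.5)·(1.5) + (1.5)·(1.5) + (-0.5)·(-0.5) + (-2.5)·(-2.5)) / 3 = 11/3 = 3.6667
  S[U,V] = ((1.5)·(2.75) + (1.5)·(-3.25) + (-0.5)·(0.75) + (-2.5)·(-0.25)) / 3 = -0.5/3 = -0.1667
  S[V,V] = ((2.75)·(2.75) + (-3.25)·(-3.25) + (0.75)·(0.75) + (-0.25)·(-0.25)) / 3 = 18.75/3 = 6.25

S is symmetric (S[j,i] = S[i,j]). Assembling:

S = [[3.6667, -0.1667],
 [-0.1667, 6.25]]


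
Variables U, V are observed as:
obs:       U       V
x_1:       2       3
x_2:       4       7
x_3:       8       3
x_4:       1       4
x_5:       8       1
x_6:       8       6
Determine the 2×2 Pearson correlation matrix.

Step 1 — column means:
  mean(U) = (2 + 4 + 8 + 1 + 8 + 8) / 6 = 31/6 = 5.1667
  mean(V) = (3 + 7 + 3 + 4 + 1 + 6) / 6 = 24/6 = 4

Step 2 — sample variances and covariances s[i,j] = (1/(n-1)) · Σ_k (x_{k,i} - mean_i) · (x_{k,j} - mean_j), with n-1 = 5:
  s[U,U] = ((-3.1667)·(-3.1667) + (-1.1667)·(-1.1667) + (2.8333)·(2.8333) + (-4.1667)·(-4.1667) + (2.8333)·(2.8333) + (2.8333)·(2.8333)) / 5 = 52.8333/5 = 10.5667
  s[U,V] = ((-3.1667)·(-1) + (-1.1667)·(3) + (2.8333)·(-1) + (-4.1667)·(0) + (2.8333)·(-3) + (2.8333)·(2)) / 5 = -6/5 = -1.2
  s[V,V] = ((-1)·(-1) + (3)·(3) + (-1)·(-1) + (0)·(0) + (-3)·(-3) + (2)·(2)) / 5 = 24/5 = 4.8
  Sample standard deviations s_i = √(s[i,i]):
  s(U) = √(10.5667) = 3.2506
  s(V) = √(4.8) = 2.1909

Step 3 — r_{ij} = s_{ij} / (s_i · s_j):
  r[U,U] = 1 (diagonal).
  r[U,V] = -1.2 / (3.2506 · 2.1909) = -1.2 / 7.1218 = -0.1685
  r[V,V] = 1 (diagonal).

R is symmetric with unit diagonal. Assembling:

R = [[1, -0.1685],
 [-0.1685, 1]]


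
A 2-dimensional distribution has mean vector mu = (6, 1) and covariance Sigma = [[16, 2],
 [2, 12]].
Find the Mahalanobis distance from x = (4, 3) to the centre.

Step 1 — centre the observation: (x - mu) = (-2, 2).

Step 2 — invert Sigma. det(Sigma) = 16·12 - (2)² = 188.
  Sigma^{-1} = (1/det) · [[d, -b], [-b, a]] = [[0.0638, -0.0106],
 [-0.0106, 0.0851]].

Step 3 — form the quadratic (x - mu)^T · Sigma^{-1} · (x - mu):
  Sigma^{-1} · (x - mu) = (-0.1489, 0.1915).
  (x - mu)^T · [Sigma^{-1} · (x - mu)] = (-2)·(-0.1489) + (2)·(0.1915) = 0.6809.

Step 4 — take square root: d = √(0.6809) ≈ 0.8251.

d(x, mu) = √(0.6809) ≈ 0.8251


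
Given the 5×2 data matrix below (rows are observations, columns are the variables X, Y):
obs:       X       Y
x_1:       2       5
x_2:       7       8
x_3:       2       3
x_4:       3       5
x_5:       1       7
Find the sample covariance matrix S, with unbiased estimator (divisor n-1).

Step 1 — column means:
  mean(X) = (2 + 7 + 2 + 3 + 1) / 5 = 15/5 = 3
  mean(Y) = (5 + 8 + 3 + 5 + 7) / 5 = 28/5 = 5.6

Step 2 — sample covariance S[i,j] = (1/(n-1)) · Σ_k (x_{k,i} - mean_i) · (x_{k,j} - mean_j), with n-1 = 4.
  S[X,X] = ((-1)·(-1) + (4)·(4) + (-1)·(-1) + (0)·(0) + (-2)·(-2)) / 4 = 22/4 = 5.5
  S[X,Y] = ((-1)·(-0.6) + (4)·(2.4) + (-1)·(-2.6) + (0)·(-0.6) + (-2)·(1.4)) / 4 = 10/4 = 2.5
  S[Y,Y] = ((-0.6)·(-0.6) + (2.4)·(2.4) + (-2.6)·(-2.6) + (-0.6)·(-0.6) + (1.4)·(1.4)) / 4 = 15.2/4 = 3.8

S is symmetric (S[j,i] = S[i,j]). Assembling:

S = [[5.5, 2.5],
 [2.5, 3.8]]


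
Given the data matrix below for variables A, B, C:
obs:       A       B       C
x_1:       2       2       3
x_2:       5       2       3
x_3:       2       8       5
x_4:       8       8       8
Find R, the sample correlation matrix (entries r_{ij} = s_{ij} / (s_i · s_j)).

Step 1 — column means:
  mean(A) = (2 + 5 + 2 + 8) / 4 = 17/4 = 4.25
  mean(B) = (2 + 2 + 8 + 8) / 4 = 20/4 = 5
  mean(C) = (3 + 3 + 5 + 8) / 4 = 19/4 = 4.75

Step 2 — sample variances and covariances s[i,j] = (1/(n-1)) · Σ_k (x_{k,i} - mean_i) · (x_{k,j} - mean_j), with n-1 = 3:
  s[A,A] = ((-2.25)·(-2.25) + (0.75)·(0.75) + (-2.25)·(-2.25) + (3.75)·(3.75)) / 3 = 24.75/3 = 8.25
  s[A,B] = ((-2.25)·(-3) + (0.75)·(-3) + (-2.25)·(3) + (3.75)·(3)) / 3 = 9/3 = 3
  s[A,C] = ((-2.25)·(-1.75) + (0.75)·(-1.75) + (-2.25)·(0.25) + (3.75)·(3.25)) / 3 = 14.25/3 = 4.75
  s[B,B] = ((-3)·(-3) + (-3)·(-3) + (3)·(3) + (3)·(3)) / 3 = 36/3 = 12
  s[B,C] = ((-3)·(-1.75) + (-3)·(-1.75) + (3)·(0.25) + (3)·(3.25)) / 3 = 21/3 = 7
  s[C,C] = ((-1.75)·(-1.75) + (-1.75)·(-1.75) + (0.25)·(0.25) + (3.25)·(3.25)) / 3 = 16.75/3 = 5.5833
  Sample standard deviations s_i = √(s[i,i]):
  s(A) = √(8.25) = 2.8723
  s(B) = √(12) = 3.4641
  s(C) = √(5.5833) = 2.3629

Step 3 — r_{ij} = s_{ij} / (s_i · s_j):
  r[A,A] = 1 (diagonal).
  r[A,B] = 3 / (2.8723 · 3.4641) = 3 / 9.9499 = 0.3015
  r[A,C] = 4.75 / (2.8723 · 2.3629) = 4.75 / 6.7869 = 0.6999
  r[B,B] = 1 (diagonal).
  r[B,C] = 7 / (3.4641 · 2.3629) = 7 / 8.1854 = 0.8552
  r[C,C] = 1 (diagonal).

R is symmetric with unit diagonal. Assembling:

R = [[1, 0.3015, 0.6999],
 [0.3015, 1, 0.8552],
 [0.6999, 0.8552, 1]]


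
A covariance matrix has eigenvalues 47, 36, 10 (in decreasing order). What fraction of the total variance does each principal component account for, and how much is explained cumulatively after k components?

Step 1 — total variance = trace(Sigma) = Σ λ_i = 47 + 36 + 10 = 93.

Step 2 — fraction explained by component i = λ_i / Σ λ:
  PC1: 47/93 = 0.5054
  PC2: 36/93 = 0.3871
  PC3: 10/93 = 0.1075

Step 3 — cumulative fraction after k components = (λ_1 + ... + λ_k) / Σ λ:
  k = 1: 47/93 = 0.5054
  k = 2: (47 + 36)/93 = 83/93 = 0.8925
  k = 3: (47 + 36 + 10)/93 = 93/93 = 1

Summary (fraction, with percent):

explained: PC1 0.5054 (50.54%), PC2 0.3871 (38.71%), PC3 0.1075 (10.75%);  cumulative: 0.5054, 0.8925, 1


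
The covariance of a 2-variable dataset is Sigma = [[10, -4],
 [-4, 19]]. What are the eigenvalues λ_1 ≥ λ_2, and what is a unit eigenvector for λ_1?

Step 1 — characteristic polynomial of 2×2 Sigma:
  det(Sigma - λI) = λ² - trace · λ + det = 0.
  trace = 10 + 19 = 29, det = 10·19 - (-4)² = 174.
Step 2 — discriminant:
  Δ = trace² - 4·det = 841 - 696 = 145.
Step 3 — eigenvalues:
  λ = (trace ± √Δ)/2 = (29 ± 12.0416)/2,
  λ_1 = 20.5208,  λ_2 = 8.4792.

Step 4 — unit eigenvector for λ_1: solve (Sigma - λ_1 I)v = 0. First row:
  (10 - 20.5208)·v_x + (-4)·v_y = 0, i.e. (-10.5208)·v_x + (-4)·v_y = 0,
  so v ∝ (b, λ_1 - a) = (-4, 10.5208); multiply by -1 so the first entry is positive: u = (4, -10.5208).
  ||u|| = √((4)² + (-10.5208)²) = √(126.6872) ≈ 11.2555,
  v_1 = u/||u|| ≈ (0.3554, -0.9347) (||v_1|| = 1).

λ_1 = 20.5208,  λ_2 = 8.4792;  v_1 ≈ (0.3554, -0.9347)


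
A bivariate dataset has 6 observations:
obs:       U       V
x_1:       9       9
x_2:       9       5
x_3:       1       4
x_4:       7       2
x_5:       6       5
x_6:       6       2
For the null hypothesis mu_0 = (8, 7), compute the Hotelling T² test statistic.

Step 1 — sample mean vector:
  mean(U) = (9 + 9 + 1 + 7 + 6 + 6) / 6 = 38/6 = 6.3333
  mean(V) = (9 + 5 + 4 + 2 + 5 + 2) / 6 = 27/6 = 4.5
  x̄ = (6.3333, 4.5),  deviation x̄ - mu_0 = (6.3333, 4.5) - (8, 7) = (-1.6667, -2.5).

Step 2 — sample covariance matrix, S[i,j] = (1/(n-1)) · Σ_k (x_{k,i} - mean_i) · (x_{k,j} - mean_j), divisor n-1 = 5:
  S[U,U] = ((2.6667)·(2.6667) + (2.6667)·(2.6667) + (-5.3333)·(-5.3333) + (0.6667)·(0.6667) + (-0.3333)·(-0.3333) + (-0.3333)·(-0.3333)) / 5 = 43.3333/5 = 8.6667
  S[U,V] = ((2.6667)·(4.5) + (2.6667)·(0.5) + (-5.3333)·(-0.5) + (0.6667)·(-2.5) + (-0.3333)·(0.5) + (-0.3333)·(-2.5)) / 5 = 15/5 = 3
  S[V,V] = ((4.5)·(4.5) + (0.5)·(0.5) + (-0.5)·(-0.5) + (-2.5)·(-2.5) + (0.5)·(0.5) + (-2.5)·(-2.5)) / 5 = 33.5/5 = 6.7
  S = [[8.6667, 3],
 [3, 6.7]].

Step 3 — invert S. det(S) = 8.6667·6.7 - (3)² = 49.0667.
  S^{-1} = (1/det) · [[d, -b], [-b, a]] = [[0.1365, -0.0611],
 [-0.0611, 0.1766]].

Step 4 — quadratic form (x̄ - mu_0)^T · S^{-1} · (x̄ - mu_0):
  S^{-1} · (x̄ - mu_0) = (-0.0747, -0.3397),
  (x̄ - mu_0)^T · [...] = (-1.6667)·(-0.0747) + (-2.5)·(-0.3397) = 0.9737.

Step 5 — scale by n: T² = 6 · 0.9737 = 5.8424.

T² ≈ 5.8424


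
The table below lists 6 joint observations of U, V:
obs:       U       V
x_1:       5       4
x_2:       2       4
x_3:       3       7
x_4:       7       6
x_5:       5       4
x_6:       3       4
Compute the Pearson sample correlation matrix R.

Step 1 — column means:
  mean(U) = (5 + 2 + 3 + 7 + 5 + 3) / 6 = 25/6 = 4.1667
  mean(V) = (4 + 4 + 7 + 6 + 4 + 4) / 6 = 29/6 = 4.8333

Step 2 — sample variances and covariances s[i,j] = (1/(n-1)) · Σ_k (x_{k,i} - mean_i) · (x_{k,j} - mean_j), with n-1 = 5:
  s[U,U] = ((0.8333)·(0.8333) + (-2.1667)·(-2.1667) + (-1.1667)·(-1.1667) + (2.8333)·(2.8333) + (0.8333)·(0.8333) + (-1.1667)·(-1.1667)) / 5 = 16.8333/5 = 3.3667
  s[U,V] = ((0.8333)·(-0.8333) + (-2.1667)·(-0.8333) + (-1.1667)·(2.1667) + (2.8333)·(1.1667) + (0.8333)·(-0.8333) + (-1.1667)·(-0.8333)) / 5 = 2.1667/5 = 0.4333
  s[V,V] = ((-0.8333)·(-0.8333) + (-0.8333)·(-0.8333) + (2.1667)·(2.1667) + (1.1667)·(1.1667) + (-0.8333)·(-0.8333) + (-0.8333)·(-0.8333)) / 5 = 8.8333/5 = 1.7667
  Sample standard deviations s_i = √(s[i,i]):
  s(U) = √(3.3667) = 1.8348
  s(V) = √(1.7667) = 1.3292

Step 3 — r_{ij} = s_{ij} / (s_i · s_j):
  r[U,U] = 1 (diagonal).
  r[U,V] = 0.4333 / (1.8348 · 1.3292) = 0.4333 / 2.4388 = 0.1777
  r[V,V] = 1 (diagonal).

R is symmetric with unit diagonal. Assembling:

R = [[1, 0.1777],
 [0.1777, 1]]


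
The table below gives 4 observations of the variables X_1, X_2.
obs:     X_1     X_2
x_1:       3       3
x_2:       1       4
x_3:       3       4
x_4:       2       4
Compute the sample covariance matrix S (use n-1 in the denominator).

Step 1 — column means:
  mean(X_1) = (3 + 1 + 3 + 2) / 4 = 9/4 = 2.25
  mean(X_2) = (3 + 4 + 4 + 4) / 4 = 15/4 = 3.75

Step 2 — sample covariance S[i,j] = (1/(n-1)) · Σ_k (x_{k,i} - mean_i) · (x_{k,j} - mean_j), with n-1 = 3.
  S[X_1,X_1] = ((0.75)·(0.75) + (-1.25)·(-1.25) + (0.75)·(0.75) + (-0.25)·(-0.25)) / 3 = 2.75/3 = 0.9167
  S[X_1,X_2] = ((0.75)·(-0.75) + (-1.25)·(0.25) + (0.75)·(0.25) + (-0.25)·(0.25)) / 3 = -0.75/3 = -0.25
  S[X_2,X_2] = ((-0.75)·(-0.75) + (0.25)·(0.25) + (0.25)·(0.25) + (0.25)·(0.25)) / 3 = 0.75/3 = 0.25

S is symmetric (S[j,i] = S[i,j]). Assembling:

S = [[0.9167, -0.25],
 [-0.25, 0.25]]


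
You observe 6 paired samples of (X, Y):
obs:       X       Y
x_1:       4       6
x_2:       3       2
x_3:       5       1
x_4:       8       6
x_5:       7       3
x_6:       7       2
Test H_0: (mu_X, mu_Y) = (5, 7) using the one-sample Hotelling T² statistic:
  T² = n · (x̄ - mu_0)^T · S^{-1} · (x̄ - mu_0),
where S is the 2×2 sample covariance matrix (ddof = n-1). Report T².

Step 1 — sample mean vector:
  mean(X) = (4 + 3 + 5 + 8 + 7 + 7) / 6 = 34/6 = 5.6667
  mean(Y) = (6 + 2 + 1 + 6 + 3 + 2) / 6 = 20/6 = 3.3333
  x̄ = (5.6667, 3.3333),  deviation x̄ - mu_0 = (5.6667, 3.3333) - (5, 7) = (0.6667, -3.6667).

Step 2 — sample covariance matrix, S[i,j] = (1/(n-1)) · Σ_k (x_{k,i} - mean_i) · (x_{k,j} - mean_j), divisor n-1 = 5:
  S[X,X] = ((-1.6667)·(-1.6667) + (-2.6667)·(-2.6667) + (-0.6667)·(-0.6667) + (2.3333)·(2.3333) + (1.3333)·(1.3333) + (1.3333)·(1.3333)) / 5 = 19.3333/5 = 3.8667
  S[X,Y] = ((-1.6667)·(2.6667) + (-2.6667)·(-1.3333) + (-0.6667)·(-2.3333) + (2.3333)·(2.6667) + (1.3333)·(-0.3333) + (1.3333)·(-1.3333)) / 5 = 4.6667/5 = 0.9333
  S[Y,Y] = ((2.6667)·(2.6667) + (-1.3333)·(-1.3333) + (-2.3333)·(-2.3333) + (2.6667)·(2.6667) + (-0.3333)·(-0.3333) + (-1.3333)·(-1.3333)) / 5 = 23.3333/5 = 4.6667
  S = [[3.8667, 0.9333],
 [0.9333, 4.6667]].

Step 3 — invert S. det(S) = 3.8667·4.6667 - (0.9333)² = 17.1733.
  S^{-1} = (1/det) · [[d, -b], [-b, a]] = [[0.2717, -0.0543],
 [-0.0543, 0.2252]].

Step 4 — quadratic form (x̄ - mu_0)^T · S^{-1} · (x̄ - mu_0):
  S^{-1} · (x̄ - mu_0) = (0.3804, -0.8618),
  (x̄ - mu_0)^T · [...] = (0.6667)·(0.3804) + (-3.6667)·(-0.8618) = 3.4136.

Step 5 — scale by n: T² = 6 · 3.4136 = 20.4814.

T² ≈ 20.4814
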